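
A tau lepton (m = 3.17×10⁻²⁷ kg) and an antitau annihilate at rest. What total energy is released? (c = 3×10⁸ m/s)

Both particles have the same rest mass, so total mass = 2m
E = 2m·c² = 2 × 3.17×10⁻²⁷ × (3×10⁸)²
= 2 × 3.17×10⁻²⁷ × 9×10¹⁶
= 5.706×10⁻¹⁰ J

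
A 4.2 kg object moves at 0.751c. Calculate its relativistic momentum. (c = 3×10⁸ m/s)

γ = 1/√(1 - 0.751²) = 1.514
v = 0.751 × 3×10⁸ = 2.253×10⁸ m/s
p = γmv = 1.514 × 4.2 × 2.253×10⁸ = 1.433×10⁹ kg·m/s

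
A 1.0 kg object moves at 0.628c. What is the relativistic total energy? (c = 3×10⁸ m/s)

γ = 1/√(1 - 0.628²) = 1.28499
mc² = 1.0 × (3×10⁸)² = 9.000×10¹⁶ J
E = γmc² = 1.28499 × 9.000×10¹⁶ = 1.156×10¹⁷ J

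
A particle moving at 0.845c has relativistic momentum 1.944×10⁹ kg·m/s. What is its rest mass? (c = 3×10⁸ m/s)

γ = 1/√(1 - 0.845²) = 1.870
v = 0.845 × 3×10⁸ = 2.535×10⁸ m/s
m = p/(γv) = 1.944×10⁹/(1.870 × 2.535×10⁸) = 4.101 kg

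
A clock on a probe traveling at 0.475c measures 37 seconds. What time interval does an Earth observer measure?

Proper time Δt₀ = 37 seconds
γ = 1/√(1 - 0.475²) = 1.1364
Δt = γΔt₀ = 1.1364 × 37 = 42.05 seconds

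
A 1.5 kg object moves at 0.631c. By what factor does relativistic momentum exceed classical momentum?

p_rel = γmv, p_class = mv
Ratio = γ = 1/√(1 - 0.631²) = 1.289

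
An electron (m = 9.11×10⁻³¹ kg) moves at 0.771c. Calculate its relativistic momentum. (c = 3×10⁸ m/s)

γ = 1/√(1 - 0.771²) = 1.5703
v = 0.771 × 3×10⁸ = 2.313×10⁸ m/s
p = γmv = 1.5703 × 9.11×10⁻³¹ × 2.313×10⁸ = 3.309×10⁻²² kg·m/s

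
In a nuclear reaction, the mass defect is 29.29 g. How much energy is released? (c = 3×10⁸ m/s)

Convert mass defect: Δm = 29.29 g = 0.02929 kg
E = Δm·c² = 0.02929 × (3×10⁸)²
= 0.02929 × 9×10¹⁶ = 2.636×10¹⁵ J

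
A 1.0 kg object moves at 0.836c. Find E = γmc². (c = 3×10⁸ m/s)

γ = 1/√(1 - 0.836²) = 1.822
mc² = 1.0 × (3×10⁸)² = 9.000×10¹⁶ J
E = γmc² = 1.822 × 9.000×10¹⁶ = 1.640×10¹⁷ J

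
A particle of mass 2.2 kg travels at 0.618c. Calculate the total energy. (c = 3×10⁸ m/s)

γ = 1/√(1 - 0.618²) = 1.272
mc² = 2.2 × (3×10⁸)² = 1.980×10¹⁷ J
E = γmc² = 1.272 × 1.980×10¹⁷ = 2.519×10¹⁷ J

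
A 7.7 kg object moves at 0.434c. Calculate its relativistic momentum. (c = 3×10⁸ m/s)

γ = 1/√(1 - 0.434²) = 1.110
v = 0.434 × 3×10⁸ = 1.302×10⁸ m/s
p = γmv = 1.110 × 7.7 × 1.302×10⁸ = 1.113×10⁹ kg·m/s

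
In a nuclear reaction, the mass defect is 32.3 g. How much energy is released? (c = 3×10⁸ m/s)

Convert mass defect: Δm = 32.3 g = 0.0323 kg
E = Δm·c² = 0.0323 × (3×10⁸)²
= 0.0323 × 9×10¹⁶ = 2.907×10¹⁵ J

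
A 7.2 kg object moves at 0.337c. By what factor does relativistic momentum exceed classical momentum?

p_rel = γmv, p_class = mv
Ratio = γ = 1/√(1 - 0.337²) = 1.062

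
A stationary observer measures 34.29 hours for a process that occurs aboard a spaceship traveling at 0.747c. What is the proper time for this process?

Dilated time Δt = 34.29 hours
γ = 1/√(1 - 0.747²) = 1.504
Δt₀ = Δt/γ = 34.29/1.504 = 22.80 hours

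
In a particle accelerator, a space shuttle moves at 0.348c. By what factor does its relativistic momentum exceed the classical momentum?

p_rel = γmv, p_class = mv
Ratio = γ = 1/√(1 - 0.348²)
= 1/√(0.878896) = 1.067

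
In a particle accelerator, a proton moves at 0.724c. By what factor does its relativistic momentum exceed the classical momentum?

p_rel = γmv, p_class = mv
Ratio = γ = 1/√(1 - 0.724²)
= 1/√(0.475824) = 1.450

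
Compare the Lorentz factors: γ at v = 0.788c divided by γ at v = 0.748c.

γ₁ = 1/√(1 - 0.788²) = 1.624
γ₂ = 1/√(1 - 0.748²) = 1.507
γ₁/γ₂ = 1.624/1.507 = 1.078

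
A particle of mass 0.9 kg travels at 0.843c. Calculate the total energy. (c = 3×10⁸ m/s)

γ = 1/√(1 - 0.843²) = 1.859
mc² = 0.9 × (3×10⁸)² = 8.100×10¹⁶ J
E = γmc² = 1.859 × 8.100×10¹⁶ = 1.506×10¹⁷ J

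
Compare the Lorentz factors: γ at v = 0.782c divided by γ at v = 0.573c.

γ₁ = 1/√(1 - 0.782²) = 1.604
γ₂ = 1/√(1 - 0.573²) = 1.220
γ₁/γ₂ = 1.604/1.220 = 1.315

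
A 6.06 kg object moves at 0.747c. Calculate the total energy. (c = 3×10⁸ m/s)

γ = 1/√(1 - 0.747²) = 1.5042
mc² = 6.06 × (3×10⁸)² = 5.454×10¹⁷ J
E = γmc² = 1.5042 × 5.454×10¹⁷ = 8.204×10¹⁷ J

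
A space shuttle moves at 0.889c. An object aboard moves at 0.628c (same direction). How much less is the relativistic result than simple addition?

Classical: u' + v = 0.628 + 0.889 = 1.517c
Relativistic: u = (0.628 + 0.889)/(1 + 0.558292) = 1.517/1.558292 = 0.9735c
Difference: 1.517 - 0.9735 = 0.5435c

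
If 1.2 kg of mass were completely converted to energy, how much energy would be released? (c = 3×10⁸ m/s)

Using E = mc²:
c² = (3×10⁸)² = 9×10¹⁶ m²/s²
E = 1.2 × 9×10¹⁶ = 1.080×10¹⁷ J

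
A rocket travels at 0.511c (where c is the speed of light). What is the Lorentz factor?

v/c = 0.511, so (v/c)² = 0.261121
1 - (v/c)² = 0.738879
γ = 1/√(0.738879) = 1.163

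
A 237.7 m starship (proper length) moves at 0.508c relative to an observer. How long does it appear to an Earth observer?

Proper length L₀ = 237.7 m
γ = 1/√(1 - 0.508²) = 1.161
L = L₀/γ = 237.7/1.161 = 204.7 m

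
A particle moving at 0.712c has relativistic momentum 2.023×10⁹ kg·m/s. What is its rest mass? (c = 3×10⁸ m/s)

γ = 1/√(1 - 0.712²) = 1.4241
v = 0.712 × 3×10⁸ = 2.136×10⁸ m/s
m = p/(γv) = 2.023×10⁹/(1.4241 × 2.136×10⁸) = 6.650 kg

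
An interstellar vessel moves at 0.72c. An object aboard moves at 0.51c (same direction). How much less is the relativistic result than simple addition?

Classical: u' + v = 0.51 + 0.72 = 1.23c
Relativistic: u = (0.51 + 0.72)/(1 + 0.3672) = 1.23/1.3672 = 0.8996c
Difference: 1.23 - 0.8996 = 0.3304c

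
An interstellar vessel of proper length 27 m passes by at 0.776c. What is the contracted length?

Proper length L₀ = 27 m
γ = 1/√(1 - 0.776²) = 1.585
L = L₀/γ = 27/1.585 = 17.03 m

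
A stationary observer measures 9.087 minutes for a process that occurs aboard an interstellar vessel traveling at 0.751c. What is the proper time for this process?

Dilated time Δt = 9.087 minutes
γ = 1/√(1 - 0.751²) = 1.5145
Δt₀ = Δt/γ = 9.087/1.5145 = 6.000 minutes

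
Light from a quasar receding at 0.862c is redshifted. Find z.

β = 0.862
(1+β)/(1-β) = 1.862/0.138 = 13.49
√(13.49) = 3.673
z = 3.673 - 1 = 2.673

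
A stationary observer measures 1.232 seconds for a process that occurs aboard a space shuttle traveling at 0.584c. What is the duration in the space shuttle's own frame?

Dilated time Δt = 1.232 seconds
γ = 1/√(1 - 0.584²) = 1.232
Δt₀ = Δt/γ = 1.232/1.232 = 1.000 seconds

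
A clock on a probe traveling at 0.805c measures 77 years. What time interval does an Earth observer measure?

Proper time Δt₀ = 77 years
γ = 1/√(1 - 0.805²) = 1.686
Δt = γΔt₀ = 1.686 × 77 = 129.8 years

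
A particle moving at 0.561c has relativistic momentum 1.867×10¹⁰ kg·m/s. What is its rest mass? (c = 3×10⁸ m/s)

γ = 1/√(1 - 0.561²) = 1.208
v = 0.561 × 3×10⁸ = 1.683×10⁸ m/s
m = p/(γv) = 1.867×10¹⁰/(1.208 × 1.683×10⁸) = 91.83 kg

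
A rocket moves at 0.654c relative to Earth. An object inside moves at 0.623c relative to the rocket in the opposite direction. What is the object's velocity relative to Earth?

Object's velocity in rocket frame is u' = -0.623c
u = (u' + v)/(1 + u'v/c²) = (v - 0.623)/(1 - 0.623·v/c²)
Numerator: 0.654 - 0.623 = 0.031
Denominator: 1 - 0.407442 = 0.592558
u = 0.031/0.592558 = 0.05232c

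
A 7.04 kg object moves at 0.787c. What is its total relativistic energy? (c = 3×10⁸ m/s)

γ = 1/√(1 - 0.787²) = 1.621
mc² = 7.04 × (3×10⁸)² = 6.336×10¹⁷ J
E = γmc² = 1.621 × 6.336×10¹⁷ = 1.027×10¹⁸ J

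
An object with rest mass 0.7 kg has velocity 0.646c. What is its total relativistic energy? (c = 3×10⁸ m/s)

γ = 1/√(1 - 0.646²) = 1.310
mc² = 0.7 × (3×10⁸)² = 6.300×10¹⁶ J
E = γmc² = 1.310 × 6.300×10¹⁶ = 8.253×10¹⁶ J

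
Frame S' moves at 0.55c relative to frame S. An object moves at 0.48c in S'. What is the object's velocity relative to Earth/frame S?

u = (u' + v)/(1 + u'v/c²)
Numerator: 0.48 + 0.55 = 1.03
Denominator: 1 + 0.264 = 1.264
u = 1.03/1.264 = 0.8149c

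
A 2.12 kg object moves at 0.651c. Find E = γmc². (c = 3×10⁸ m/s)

γ = 1/√(1 - 0.651²) = 1.3174
mc² = 2.12 × (3×10⁸)² = 1.908×10¹⁷ J
E = γmc² = 1.3174 × 1.908×10¹⁷ = 2.514×10¹⁷ J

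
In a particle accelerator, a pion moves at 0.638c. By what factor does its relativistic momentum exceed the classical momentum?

p_rel = γmv, p_class = mv
Ratio = γ = 1/√(1 - 0.638²)
= 1/√(0.592956) = 1.299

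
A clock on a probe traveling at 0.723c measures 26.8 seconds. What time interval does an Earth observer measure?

Proper time Δt₀ = 26.8 seconds
γ = 1/√(1 - 0.723²) = 1.4475
Δt = γΔt₀ = 1.4475 × 26.8 = 38.79 seconds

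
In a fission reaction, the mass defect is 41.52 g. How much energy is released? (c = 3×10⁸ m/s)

Convert mass defect: Δm = 41.52 g = 0.04152 kg
E = Δm·c² = 0.04152 × (3×10⁸)²
= 0.04152 × 9×10¹⁶ = 3.737×10¹⁵ J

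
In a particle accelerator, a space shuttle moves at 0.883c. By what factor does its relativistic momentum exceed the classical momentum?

p_rel = γmv, p_class = mv
Ratio = γ = 1/√(1 - 0.883²)
= 1/√(0.220311) = 2.131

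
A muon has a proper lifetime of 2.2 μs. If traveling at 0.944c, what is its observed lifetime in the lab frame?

Proper lifetime τ₀ = 2.2 μs
γ = 1/√(1 - 0.944²) = 3.031
τ = γτ₀ = 3.031 × 2.2 μs = 6.668 μs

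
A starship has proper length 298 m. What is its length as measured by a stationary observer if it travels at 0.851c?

Proper length L₀ = 298 m
γ = 1/√(1 - 0.851²) = 1.904
L = L₀/γ = 298/1.904 = 156.5 m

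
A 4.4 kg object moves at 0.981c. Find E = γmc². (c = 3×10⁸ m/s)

γ = 1/√(1 - 0.981²) = 5.154
mc² = 4.4 × (3×10⁸)² = 3.960×10¹⁷ J
E = γmc² = 5.154 × 3.960×10¹⁷ = 2.041×10¹⁸ J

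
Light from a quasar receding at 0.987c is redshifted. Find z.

β = 0.987
(1+β)/(1-β) = 1.987/0.013 = 152.8
√(152.8) = 12.36
z = 12.36 - 1 = 11.36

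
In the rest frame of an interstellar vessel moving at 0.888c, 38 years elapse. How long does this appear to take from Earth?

Proper time Δt₀ = 38 years
γ = 1/√(1 - 0.888²) = 2.1747
Δt = γΔt₀ = 2.1747 × 38 = 82.64 years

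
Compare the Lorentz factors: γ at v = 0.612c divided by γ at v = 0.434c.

γ₁ = 1/√(1 - 0.612²) = 1.264
γ₂ = 1/√(1 - 0.434²) = 1.110
γ₁/γ₂ = 1.264/1.110 = 1.139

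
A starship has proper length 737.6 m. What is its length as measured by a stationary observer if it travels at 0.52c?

Proper length L₀ = 737.6 m
γ = 1/√(1 - 0.52²) = 1.17073
L = L₀/γ = 737.6/1.17073 = 630.0 m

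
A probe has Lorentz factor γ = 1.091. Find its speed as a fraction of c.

From γ = 1/√(1 - v²/c²):
1/γ² = 1/1.091² = 0.84014
v²/c² = 1 - 0.84014 = 0.15986
v/c = √(0.15986) = 0.3998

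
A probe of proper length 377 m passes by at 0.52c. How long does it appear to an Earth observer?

Proper length L₀ = 377 m
γ = 1/√(1 - 0.52²) = 1.1707
L = L₀/γ = 377/1.1707 = 322.0 m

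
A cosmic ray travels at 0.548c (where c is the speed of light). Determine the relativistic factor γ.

v/c = 0.548, so (v/c)² = 0.300304
1 - (v/c)² = 0.699696
γ = 1/√(0.699696) = 1.195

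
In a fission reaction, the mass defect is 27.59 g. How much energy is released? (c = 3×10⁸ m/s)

Convert mass defect: Δm = 27.59 g = 0.02759 kg
E = Δm·c² = 0.02759 × (3×10⁸)²
= 0.02759 × 9×10¹⁶ = 2.483×10¹⁵ J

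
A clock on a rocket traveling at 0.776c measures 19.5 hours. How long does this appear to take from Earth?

Proper time Δt₀ = 19.5 hours
γ = 1/√(1 - 0.776²) = 1.5855
Δt = γΔt₀ = 1.5855 × 19.5 = 30.92 hours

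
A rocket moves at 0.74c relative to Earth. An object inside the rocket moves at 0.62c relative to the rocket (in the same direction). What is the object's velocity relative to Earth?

u = (u' + v)/(1 + u'v/c²)
Numerator: 0.62 + 0.74 = 1.36
Denominator: 1 + 0.4588 = 1.4588
u = 1.36/1.4588 = 0.9323c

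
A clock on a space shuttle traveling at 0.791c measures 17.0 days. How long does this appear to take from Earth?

Proper time Δt₀ = 17.0 days
γ = 1/√(1 - 0.791²) = 1.6345
Δt = γΔt₀ = 1.6345 × 17.0 = 27.79 days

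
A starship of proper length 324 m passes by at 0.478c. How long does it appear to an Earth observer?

Proper length L₀ = 324 m
γ = 1/√(1 - 0.478²) = 1.1385
L = L₀/γ = 324/1.1385 = 284.6 m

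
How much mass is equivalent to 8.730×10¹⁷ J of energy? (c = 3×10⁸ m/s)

From E = mc², we get m = E/c²
c² = (3×10⁸)² = 9×10¹⁶ m²/s²
m = 8.730×10¹⁷ / 9×10¹⁶ = 9.700 kg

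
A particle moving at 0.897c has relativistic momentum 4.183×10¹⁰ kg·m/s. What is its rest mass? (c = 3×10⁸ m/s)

γ = 1/√(1 - 0.897²) = 2.2623
v = 0.897 × 3×10⁸ = 2.691×10⁸ m/s
m = p/(γv) = 4.183×10¹⁰/(2.2623 × 2.691×10⁸) = 68.71 kg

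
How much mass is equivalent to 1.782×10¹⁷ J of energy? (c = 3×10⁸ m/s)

From E = mc², we get m = E/c²
c² = (3×10⁸)² = 9×10¹⁶ m²/s²
m = 1.782×10¹⁷ / 9×10¹⁶ = 1.980 kg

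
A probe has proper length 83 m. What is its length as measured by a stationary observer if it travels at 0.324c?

Proper length L₀ = 83 m
γ = 1/√(1 - 0.324²) = 1.057
L = L₀/γ = 83/1.057 = 78.52 m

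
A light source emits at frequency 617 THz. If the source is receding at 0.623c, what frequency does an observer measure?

β = v/c = 0.623
(1-β)/(1+β) = 0.377/1.623 = 0.2323
Doppler factor = √(0.2323) = 0.4820
f_obs = 617 × 0.4820 = 297.4 THz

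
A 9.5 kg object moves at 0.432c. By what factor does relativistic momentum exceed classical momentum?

p_rel = γmv, p_class = mv
Ratio = γ = 1/√(1 - 0.432²) = 1.109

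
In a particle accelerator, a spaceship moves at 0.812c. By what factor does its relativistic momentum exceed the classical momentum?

p_rel = γmv, p_class = mv
Ratio = γ = 1/√(1 - 0.812²)
= 1/√(0.340656) = 1.713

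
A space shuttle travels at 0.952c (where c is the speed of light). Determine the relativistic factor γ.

v/c = 0.952, so (v/c)² = 0.906304
1 - (v/c)² = 0.093696
γ = 1/√(0.093696) = 3.267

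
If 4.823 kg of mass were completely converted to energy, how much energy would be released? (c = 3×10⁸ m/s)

Using E = mc²:
c² = (3×10⁸)² = 9×10¹⁶ m²/s²
E = 4.823 × 9×10¹⁶ = 4.341×10¹⁷ J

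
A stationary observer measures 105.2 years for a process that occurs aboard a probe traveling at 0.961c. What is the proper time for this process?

Dilated time Δt = 105.2 years
γ = 1/√(1 - 0.961²) = 3.616
Δt₀ = Δt/γ = 105.2/3.616 = 29.09 years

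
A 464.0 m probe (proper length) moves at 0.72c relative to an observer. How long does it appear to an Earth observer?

Proper length L₀ = 464.0 m
γ = 1/√(1 - 0.72²) = 1.441
L = L₀/γ = 464.0/1.441 = 322.0 m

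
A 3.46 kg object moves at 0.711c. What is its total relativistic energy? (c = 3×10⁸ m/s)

γ = 1/√(1 - 0.711²) = 1.422
mc² = 3.46 × (3×10⁸)² = 3.114×10¹⁷ J
E = γmc² = 1.422 × 3.114×10¹⁷ = 4.428×10¹⁷ J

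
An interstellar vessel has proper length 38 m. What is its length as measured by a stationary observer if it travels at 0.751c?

Proper length L₀ = 38 m
γ = 1/√(1 - 0.751²) = 1.5145
L = L₀/γ = 38/1.5145 = 25.09 m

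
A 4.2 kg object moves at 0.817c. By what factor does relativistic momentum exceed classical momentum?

p_rel = γmv, p_class = mv
Ratio = γ = 1/√(1 - 0.817²) = 1.734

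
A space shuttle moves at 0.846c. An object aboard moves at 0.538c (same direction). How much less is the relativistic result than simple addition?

Classical: u' + v = 0.538 + 0.846 = 1.384c
Relativistic: u = (0.538 + 0.846)/(1 + 0.455148) = 1.384/1.455148 = 0.9511c
Difference: 1.384 - 0.9511 = 0.4329c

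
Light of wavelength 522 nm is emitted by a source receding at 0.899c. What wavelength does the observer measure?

β = 0.899
Wavelength Doppler factor = √(1.899/0.101) = √(18.80) = 4.336
λ_obs = 522 × 4.336 = 2263 nm (redshift)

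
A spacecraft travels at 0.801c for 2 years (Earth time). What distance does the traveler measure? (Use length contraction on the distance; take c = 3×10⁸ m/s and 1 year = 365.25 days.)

Earth distance: d = v × t = 0.801c × 2 yr = 1.5167×10¹⁶ m
γ = 1.6704
d' = d/γ = 1.5167×10¹⁶/1.6704 = 9.080×10¹⁵ m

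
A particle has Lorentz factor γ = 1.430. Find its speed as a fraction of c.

From γ = 1/√(1 - v²/c²):
1/γ² = 1/1.430² = 0.4890
v²/c² = 1 - 0.4890 = 0.5110
v/c = √(0.5110) = 0.7148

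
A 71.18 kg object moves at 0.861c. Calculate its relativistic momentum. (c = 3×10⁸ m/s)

γ = 1/√(1 - 0.861²) = 1.966
v = 0.861 × 3×10⁸ = 2.583×10⁸ m/s
p = γmv = 1.966 × 71.18 × 2.583×10⁸ = 3.615×10¹⁰ kg·m/s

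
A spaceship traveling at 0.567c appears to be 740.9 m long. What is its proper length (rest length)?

Contracted length L = 740.9 m
γ = 1/√(1 - 0.567²) = 1.214
L₀ = γL = 1.214 × 740.9 = 899.5 m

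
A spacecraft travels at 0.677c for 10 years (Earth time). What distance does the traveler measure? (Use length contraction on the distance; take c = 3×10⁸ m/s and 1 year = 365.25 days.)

Earth distance: d = v × t = 0.677c × 10 yr = 6.4093×10¹⁶ m
γ = 1.3587
d' = d/γ = 6.4093×10¹⁶/1.3587 = 4.717×10¹⁶ m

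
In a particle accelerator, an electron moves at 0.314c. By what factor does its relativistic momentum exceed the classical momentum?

p_rel = γmv, p_class = mv
Ratio = γ = 1/√(1 - 0.314²)
= 1/√(0.901404) = 1.053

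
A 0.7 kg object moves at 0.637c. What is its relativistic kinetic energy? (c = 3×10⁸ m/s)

γ = 1/√(1 - 0.637²) = 1.29725
γ - 1 = 0.29725
KE = (γ-1)mc² = 0.29725 × 0.7 × (3×10⁸)² = 1.873×10¹⁶ J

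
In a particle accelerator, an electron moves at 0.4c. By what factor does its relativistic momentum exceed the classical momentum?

p_rel = γmv, p_class = mv
Ratio = γ = 1/√(1 - 0.4²)
= 1/√(0.84) = 1.091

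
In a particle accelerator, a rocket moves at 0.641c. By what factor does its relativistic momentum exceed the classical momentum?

p_rel = γmv, p_class = mv
Ratio = γ = 1/√(1 - 0.641²)
= 1/√(0.589119) = 1.303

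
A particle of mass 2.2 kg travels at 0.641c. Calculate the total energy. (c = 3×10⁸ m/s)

γ = 1/√(1 - 0.641²) = 1.303
mc² = 2.2 × (3×10⁸)² = 1.980×10¹⁷ J
E = γmc² = 1.303 × 1.980×10¹⁷ = 2.580×10¹⁷ J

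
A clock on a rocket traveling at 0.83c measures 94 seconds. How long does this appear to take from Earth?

Proper time Δt₀ = 94 seconds
γ = 1/√(1 - 0.83²) = 1.793
Δt = γΔt₀ = 1.793 × 94 = 168.5 seconds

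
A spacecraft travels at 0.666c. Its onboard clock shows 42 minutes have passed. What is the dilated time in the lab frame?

Proper time Δt₀ = 42 minutes
γ = 1/√(1 - 0.666²) = 1.34057
Δt = γΔt₀ = 1.34057 × 42 = 56.30 minutes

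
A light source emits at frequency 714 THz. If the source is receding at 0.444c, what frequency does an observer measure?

β = v/c = 0.444
(1-β)/(1+β) = 0.556/1.444 = 0.3850
Doppler factor = √(0.3850) = 0.6205
f_obs = 714 × 0.6205 = 443.0 THz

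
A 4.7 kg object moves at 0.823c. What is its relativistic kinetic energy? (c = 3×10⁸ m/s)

γ = 1/√(1 - 0.823²) = 1.76044
γ - 1 = 0.76044
KE = (γ-1)mc² = 0.76044 × 4.7 × (3×10⁸)² = 3.217×10¹⁷ J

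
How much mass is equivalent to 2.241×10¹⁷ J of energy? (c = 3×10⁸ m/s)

From E = mc², we get m = E/c²
c² = (3×10⁸)² = 9×10¹⁶ m²/s²
m = 2.241×10¹⁷ / 9×10¹⁶ = 2.490 kg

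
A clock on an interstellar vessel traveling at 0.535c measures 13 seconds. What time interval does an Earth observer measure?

Proper time Δt₀ = 13 seconds
γ = 1/√(1 - 0.535²) = 1.184
Δt = γΔt₀ = 1.184 × 13 = 15.39 seconds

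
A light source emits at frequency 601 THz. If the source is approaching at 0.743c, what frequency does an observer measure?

β = v/c = 0.743
(1+β)/(1-β) = 1.743/0.257 = 6.782
Doppler factor = √(6.782) = 2.604
f_obs = 601 × 2.604 = 1565 THz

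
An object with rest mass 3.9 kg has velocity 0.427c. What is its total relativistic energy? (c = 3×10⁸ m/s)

γ = 1/√(1 - 0.427²) = 1.106
mc² = 3.9 × (3×10⁸)² = 3.510×10¹⁷ J
E = γmc² = 1.106 × 3.510×10¹⁷ = 3.882×10¹⁷ J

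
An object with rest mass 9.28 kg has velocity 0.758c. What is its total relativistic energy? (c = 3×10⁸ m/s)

γ = 1/√(1 - 0.758²) = 1.533
mc² = 9.28 × (3×10⁸)² = 8.352×10¹⁷ J
E = γmc² = 1.533 × 8.352×10¹⁷ = 1.280×10¹⁸ J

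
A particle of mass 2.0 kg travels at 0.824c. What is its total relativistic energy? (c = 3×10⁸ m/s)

γ = 1/√(1 - 0.824²) = 1.765
mc² = 2.0 × (3×10⁸)² = 1.800×10¹⁷ J
E = γmc² = 1.765 × 1.800×10¹⁷ = 3.177×10¹⁷ J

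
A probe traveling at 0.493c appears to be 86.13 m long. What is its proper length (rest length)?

Contracted length L = 86.13 m
γ = 1/√(1 - 0.493²) = 1.1494
L₀ = γL = 1.1494 × 86.13 = 99.00 m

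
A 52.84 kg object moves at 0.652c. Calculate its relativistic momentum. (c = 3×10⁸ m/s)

γ = 1/√(1 - 0.652²) = 1.319
v = 0.652 × 3×10⁸ = 1.956×10⁸ m/s
p = γmv = 1.319 × 52.84 × 1.956×10⁸ = 1.363×10¹⁰ kg·m/s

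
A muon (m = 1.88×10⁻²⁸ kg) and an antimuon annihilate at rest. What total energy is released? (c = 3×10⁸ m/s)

Both particles have the same rest mass, so total mass = 2m
E = 2m·c² = 2 × 1.88×10⁻²⁸ × (3×10⁸)²
= 2 × 1.88×10⁻²⁸ × 9×10¹⁶
= 3.384×10⁻¹¹ J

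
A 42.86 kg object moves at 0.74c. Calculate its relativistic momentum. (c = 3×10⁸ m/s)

γ = 1/√(1 - 0.74²) = 1.487
v = 0.74 × 3×10⁸ = 2.220×10⁸ m/s
p = γmv = 1.487 × 42.86 × 2.220×10⁸ = 1.415×10¹⁰ kg·m/s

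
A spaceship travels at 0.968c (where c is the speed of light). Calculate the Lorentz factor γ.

v/c = 0.968, so (v/c)² = 0.937024
1 - (v/c)² = 0.062976
γ = 1/√(0.062976) = 3.985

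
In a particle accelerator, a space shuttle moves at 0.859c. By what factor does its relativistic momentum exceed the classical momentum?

p_rel = γmv, p_class = mv
Ratio = γ = 1/√(1 - 0.859²)
= 1/√(0.262119) = 1.953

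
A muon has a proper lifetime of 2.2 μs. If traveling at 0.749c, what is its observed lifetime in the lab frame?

Proper lifetime τ₀ = 2.2 μs
γ = 1/√(1 - 0.749²) = 1.509
τ = γτ₀ = 1.509 × 2.2 μs = 3.320 μs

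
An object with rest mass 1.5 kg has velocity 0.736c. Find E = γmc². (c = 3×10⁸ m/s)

γ = 1/√(1 - 0.736²) = 1.477
mc² = 1.5 × (3×10⁸)² = 1.350×10¹⁷ J
E = γmc² = 1.477 × 1.350×10¹⁷ = 1.994×10¹⁷ J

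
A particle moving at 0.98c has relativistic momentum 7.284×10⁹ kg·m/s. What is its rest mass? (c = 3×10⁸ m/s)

γ = 1/√(1 - 0.98²) = 5.025
v = 0.98 × 3×10⁸ = 2.940×10⁸ m/s
m = p/(γv) = 7.284×10⁹/(5.025 × 2.940×10⁸) = 4.930 kg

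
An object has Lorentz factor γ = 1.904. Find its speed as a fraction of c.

From γ = 1/√(1 - v²/c²):
1/γ² = 1/1.904² = 0.2758
v²/c² = 1 - 0.2758 = 0.7242
v/c = √(0.7242) = 0.8510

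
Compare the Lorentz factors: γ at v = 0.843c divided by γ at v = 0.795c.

γ₁ = 1/√(1 - 0.843²) = 1.8590
γ₂ = 1/√(1 - 0.795²) = 1.6485
γ₁/γ₂ = 1.8590/1.6485 = 1.128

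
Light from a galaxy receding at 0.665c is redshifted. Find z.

β = 0.665
(1+β)/(1-β) = 1.665/0.335 = 4.970
√(4.970) = 2.229
z = 2.229 - 1 = 1.229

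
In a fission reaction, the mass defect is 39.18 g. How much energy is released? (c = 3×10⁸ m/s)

Convert mass defect: Δm = 39.18 g = 0.03918 kg
E = Δm·c² = 0.03918 × (3×10⁸)²
= 0.03918 × 9×10¹⁶ = 3.526×10¹⁵ J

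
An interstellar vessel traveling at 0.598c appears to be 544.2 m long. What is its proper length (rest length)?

Contracted length L = 544.2 m
γ = 1/√(1 - 0.598²) = 1.2477
L₀ = γL = 1.2477 × 544.2 = 679.0 m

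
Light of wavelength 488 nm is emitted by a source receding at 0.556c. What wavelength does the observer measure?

β = 0.556
Wavelength Doppler factor = √(1.556/0.444) = √(3.5045) = 1.87203
λ_obs = 488 × 1.87203 = 913.6 nm (redshift)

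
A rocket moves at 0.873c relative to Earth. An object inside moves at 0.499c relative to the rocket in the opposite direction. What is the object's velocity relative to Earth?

Object's velocity in rocket frame is u' = -0.499c
u = (u' + v)/(1 + u'v/c²) = (v - 0.499)/(1 - 0.499·v/c²)
Numerator: 0.873 - 0.499 = 0.374
Denominator: 1 - 0.435627 = 0.564373
u = 0.374/0.564373 = 0.6627c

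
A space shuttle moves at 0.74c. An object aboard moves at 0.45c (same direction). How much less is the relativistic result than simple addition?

Classical: u' + v = 0.45 + 0.74 = 1.19c
Relativistic: u = (0.45 + 0.74)/(1 + 0.333) = 1.19/1.333 = 0.8927c
Difference: 1.19 - 0.8927 = 0.2973c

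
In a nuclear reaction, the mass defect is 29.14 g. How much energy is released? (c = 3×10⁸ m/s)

Convert mass defect: Δm = 29.14 g = 0.02914 kg
E = Δm·c² = 0.02914 × (3×10⁸)²
= 0.02914 × 9×10¹⁶ = 2.623×10¹⁵ J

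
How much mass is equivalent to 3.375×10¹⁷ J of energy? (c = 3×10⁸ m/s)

From E = mc², we get m = E/c²
c² = (3×10⁸)² = 9×10¹⁶ m²/s²
m = 3.375×10¹⁷ / 9×10¹⁶ = 3.750 kg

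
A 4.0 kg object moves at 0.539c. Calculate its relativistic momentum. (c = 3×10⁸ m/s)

γ = 1/√(1 - 0.539²) = 1.1872
v = 0.539 × 3×10⁸ = 1.617×10⁸ m/s
p = γmv = 1.1872 × 4.0 × 1.617×10⁸ = 7.679×10⁸ kg·m/s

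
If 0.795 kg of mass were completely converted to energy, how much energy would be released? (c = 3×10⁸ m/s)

Using E = mc²:
c² = (3×10⁸)² = 9×10¹⁶ m²/s²
E = 0.795 × 9×10¹⁶ = 7.155×10¹⁶ J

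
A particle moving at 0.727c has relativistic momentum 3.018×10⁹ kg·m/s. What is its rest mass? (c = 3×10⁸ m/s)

γ = 1/√(1 - 0.727²) = 1.4564
v = 0.727 × 3×10⁸ = 2.181×10⁸ m/s
m = p/(γv) = 3.018×10⁹/(1.4564 × 2.181×10⁸) = 9.501 kg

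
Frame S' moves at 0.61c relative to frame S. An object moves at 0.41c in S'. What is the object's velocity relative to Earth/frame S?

u = (u' + v)/(1 + u'v/c²)
Numerator: 0.41 + 0.61 = 1.02
Denominator: 1 + 0.2501 = 1.2501
u = 1.02/1.2501 = 0.8159c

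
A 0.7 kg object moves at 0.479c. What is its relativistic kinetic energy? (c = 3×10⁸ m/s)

γ = 1/√(1 - 0.479²) = 1.13919
γ - 1 = 0.13919
KE = (γ-1)mc² = 0.13919 × 0.7 × (3×10⁸)² = 8.769×10¹⁵ J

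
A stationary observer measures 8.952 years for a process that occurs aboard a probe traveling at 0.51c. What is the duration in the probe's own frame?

Dilated time Δt = 8.952 years
γ = 1/√(1 - 0.51²) = 1.1626
Δt₀ = Δt/γ = 8.952/1.1626 = 7.700 years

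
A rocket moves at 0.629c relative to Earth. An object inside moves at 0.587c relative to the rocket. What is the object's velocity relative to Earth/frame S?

u = (u' + v)/(1 + u'v/c²)
Numerator: 0.587 + 0.629 = 1.216
Denominator: 1 + 0.369223 = 1.369223
u = 1.216/1.369223 = 0.8881c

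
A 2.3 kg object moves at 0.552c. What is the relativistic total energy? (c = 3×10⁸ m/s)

γ = 1/√(1 - 0.552²) = 1.199
mc² = 2.3 × (3×10⁸)² = 2.070×10¹⁷ J
E = γmc² = 1.199 × 2.070×10¹⁷ = 2.482×10¹⁷ J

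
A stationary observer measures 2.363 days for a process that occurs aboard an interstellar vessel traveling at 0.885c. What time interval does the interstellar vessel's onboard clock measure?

Dilated time Δt = 2.363 days
γ = 1/√(1 - 0.885²) = 2.148
Δt₀ = Δt/γ = 2.363/2.148 = 1.100 days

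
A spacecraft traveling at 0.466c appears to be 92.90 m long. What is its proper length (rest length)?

Contracted length L = 92.90 m
γ = 1/√(1 - 0.466²) = 1.130
L₀ = γL = 1.130 × 92.90 = 105.0 m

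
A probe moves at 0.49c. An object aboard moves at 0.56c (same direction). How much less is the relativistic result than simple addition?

Classical: u' + v = 0.56 + 0.49 = 1.05c
Relativistic: u = (0.56 + 0.49)/(1 + 0.2744) = 1.05/1.2744 = 0.8239c
Difference: 1.05 - 0.8239 = 0.2261c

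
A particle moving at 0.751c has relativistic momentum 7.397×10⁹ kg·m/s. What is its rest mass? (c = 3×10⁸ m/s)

γ = 1/√(1 - 0.751²) = 1.5145
v = 0.751 × 3×10⁸ = 2.253×10⁸ m/s
m = p/(γv) = 7.397×10⁹/(1.5145 × 2.253×10⁸) = 21.68 kg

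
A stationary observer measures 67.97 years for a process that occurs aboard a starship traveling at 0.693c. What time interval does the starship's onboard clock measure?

Dilated time Δt = 67.97 years
γ = 1/√(1 - 0.693²) = 1.3871
Δt₀ = Δt/γ = 67.97/1.3871 = 49.00 years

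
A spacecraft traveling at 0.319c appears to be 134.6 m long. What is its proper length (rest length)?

Contracted length L = 134.6 m
γ = 1/√(1 - 0.319²) = 1.055
L₀ = γL = 1.055 × 134.6 = 142.0 m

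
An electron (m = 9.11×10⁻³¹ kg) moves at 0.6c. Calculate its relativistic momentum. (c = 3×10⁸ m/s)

γ = 1/√(1 - 0.6²) = 1.250
v = 0.6 × 3×10⁸ = 1.800×10⁸ m/s
p = γmv = 1.250 × 9.11×10⁻³¹ × 1.800×10⁸ = 2.050×10⁻²² kg·m/s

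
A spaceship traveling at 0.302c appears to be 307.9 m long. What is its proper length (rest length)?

Contracted length L = 307.9 m
γ = 1/√(1 - 0.302²) = 1.049
L₀ = γL = 1.049 × 307.9 = 323.0 m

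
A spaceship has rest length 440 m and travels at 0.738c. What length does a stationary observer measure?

Proper length L₀ = 440 m
γ = 1/√(1 - 0.738²) = 1.482
L = L₀/γ = 440/1.482 = 296.9 m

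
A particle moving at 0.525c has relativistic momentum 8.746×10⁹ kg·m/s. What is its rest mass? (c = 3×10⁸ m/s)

γ = 1/√(1 - 0.525²) = 1.175
v = 0.525 × 3×10⁸ = 1.575×10⁸ m/s
m = p/(γv) = 8.746×10⁹/(1.175 × 1.575×10⁸) = 47.26 kg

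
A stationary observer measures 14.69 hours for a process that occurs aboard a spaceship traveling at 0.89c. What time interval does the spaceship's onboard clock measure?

Dilated time Δt = 14.69 hours
γ = 1/√(1 - 0.89²) = 2.1932
Δt₀ = Δt/γ = 14.69/2.1932 = 6.698 hours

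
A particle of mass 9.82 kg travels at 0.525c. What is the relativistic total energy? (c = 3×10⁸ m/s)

γ = 1/√(1 - 0.525²) = 1.175
mc² = 9.82 × (3×10⁸)² = 8.838×10¹⁷ J
E = γmc² = 1.175 × 8.838×10¹⁷ = 1.038×10¹⁸ J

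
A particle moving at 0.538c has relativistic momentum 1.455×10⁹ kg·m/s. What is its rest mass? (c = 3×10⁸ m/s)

γ = 1/√(1 - 0.538²) = 1.1863
v = 0.538 × 3×10⁸ = 1.614×10⁸ m/s
m = p/(γv) = 1.455×10⁹/(1.1863 × 1.614×10⁸) = 7.599 kg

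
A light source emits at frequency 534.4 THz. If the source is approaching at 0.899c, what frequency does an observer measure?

β = v/c = 0.899
(1+β)/(1-β) = 1.899/0.101 = 18.80
Doppler factor = √(18.80) = 4.336
f_obs = 534.4 × 4.336 = 2317 THz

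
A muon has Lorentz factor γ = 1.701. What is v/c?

From γ = 1/√(1 - v²/c²):
1/γ² = 1/1.701² = 0.3456
v²/c² = 1 - 0.3456 = 0.6544
v/c = √(0.6544) = 0.8089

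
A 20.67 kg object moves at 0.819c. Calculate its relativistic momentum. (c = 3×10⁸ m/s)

γ = 1/√(1 - 0.819²) = 1.7428
v = 0.819 × 3×10⁸ = 2.457×10⁸ m/s
p = γmv = 1.7428 × 20.67 × 2.457×10⁸ = 8.851×10⁹ kg·m/s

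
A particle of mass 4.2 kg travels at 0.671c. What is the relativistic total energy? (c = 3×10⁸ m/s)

γ = 1/√(1 - 0.671²) = 1.3487
mc² = 4.2 × (3×10⁸)² = 3.780×10¹⁷ J
E = γmc² = 1.3487 × 3.780×10¹⁷ = 5.098×10¹⁷ J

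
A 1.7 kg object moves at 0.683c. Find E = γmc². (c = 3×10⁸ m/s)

γ = 1/√(1 - 0.683²) = 1.369
mc² = 1.7 × (3×10⁸)² = 1.530×10¹⁷ J
E = γmc² = 1.369 × 1.530×10¹⁷ = 2.095×10¹⁷ J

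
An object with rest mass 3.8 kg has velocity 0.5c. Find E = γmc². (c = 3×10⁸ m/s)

γ = 1/√(1 - 0.5²) = 1.1547
mc² = 3.8 × (3×10⁸)² = 3.420×10¹⁷ J
E = γmc² = 1.1547 × 3.420×10¹⁷ = 3.949×10¹⁷ J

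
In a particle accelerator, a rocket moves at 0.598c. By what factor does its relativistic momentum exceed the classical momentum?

p_rel = γmv, p_class = mv
Ratio = γ = 1/√(1 - 0.598²)
= 1/√(0.642396) = 1.248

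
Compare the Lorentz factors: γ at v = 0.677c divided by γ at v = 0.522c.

γ₁ = 1/√(1 - 0.677²) = 1.3587
γ₂ = 1/√(1 - 0.522²) = 1.1724
γ₁/γ₂ = 1.3587/1.1724 = 1.159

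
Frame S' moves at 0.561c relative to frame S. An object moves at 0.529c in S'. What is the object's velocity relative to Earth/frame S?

u = (u' + v)/(1 + u'v/c²)
Numerator: 0.529 + 0.561 = 1.09
Denominator: 1 + 0.296769 = 1.296769
u = 1.09/1.296769 = 0.8406c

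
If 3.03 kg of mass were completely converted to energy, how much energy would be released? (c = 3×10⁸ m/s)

Using E = mc²:
c² = (3×10⁸)² = 9×10¹⁶ m²/s²
E = 3.03 × 9×10¹⁶ = 2.727×10¹⁷ J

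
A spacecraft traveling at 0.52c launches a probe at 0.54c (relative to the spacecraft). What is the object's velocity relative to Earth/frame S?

u = (u' + v)/(1 + u'v/c²)
Numerator: 0.54 + 0.52 = 1.06
Denominator: 1 + 0.2808 = 1.2808
u = 1.06/1.2808 = 0.8276c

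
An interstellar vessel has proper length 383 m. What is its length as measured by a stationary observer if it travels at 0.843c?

Proper length L₀ = 383 m
γ = 1/√(1 - 0.843²) = 1.859
L = L₀/γ = 383/1.859 = 206.0 m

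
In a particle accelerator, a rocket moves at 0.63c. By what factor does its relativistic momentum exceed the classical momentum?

p_rel = γmv, p_class = mv
Ratio = γ = 1/√(1 - 0.63²)
= 1/√(0.6031) = 1.288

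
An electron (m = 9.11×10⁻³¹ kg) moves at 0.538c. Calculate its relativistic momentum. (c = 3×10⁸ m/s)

γ = 1/√(1 - 0.538²) = 1.186
v = 0.538 × 3×10⁸ = 1.614×10⁸ m/s
p = γmv = 1.186 × 9.11×10⁻³¹ × 1.614×10⁸ = 1.744×10⁻²² kg·m/s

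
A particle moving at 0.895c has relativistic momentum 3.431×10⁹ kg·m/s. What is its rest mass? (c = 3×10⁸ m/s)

γ = 1/√(1 - 0.895²) = 2.242
v = 0.895 × 3×10⁸ = 2.685×10⁸ m/s
m = p/(γv) = 3.431×10⁹/(2.242 × 2.685×10⁸) = 5.700 kg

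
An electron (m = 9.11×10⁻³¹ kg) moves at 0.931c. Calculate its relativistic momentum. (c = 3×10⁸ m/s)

γ = 1/√(1 - 0.931²) = 2.7396
v = 0.931 × 3×10⁸ = 2.793×10⁸ m/s
p = γmv = 2.7396 × 9.11×10⁻³¹ × 2.793×10⁸ = 6.971×10⁻²² kg·m/s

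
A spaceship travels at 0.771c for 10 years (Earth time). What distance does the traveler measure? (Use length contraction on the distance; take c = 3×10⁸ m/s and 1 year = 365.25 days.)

Earth distance: d = v × t = 0.771c × 10 yr = 7.2993×10¹⁶ m
γ = 1.5703
d' = d/γ = 7.2993×10¹⁶/1.5703 = 4.648×10¹⁶ m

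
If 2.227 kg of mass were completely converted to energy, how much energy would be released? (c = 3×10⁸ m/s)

Using E = mc²:
c² = (3×10⁸)² = 9×10¹⁶ m²/s²
E = 2.227 × 9×10¹⁶ = 2.004×10¹⁷ J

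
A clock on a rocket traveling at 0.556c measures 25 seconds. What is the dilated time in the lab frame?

Proper time Δt₀ = 25 seconds
γ = 1/√(1 - 0.556²) = 1.203
Δt = γΔt₀ = 1.203 × 25 = 30.08 seconds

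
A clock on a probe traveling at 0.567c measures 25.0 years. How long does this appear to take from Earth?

Proper time Δt₀ = 25.0 years
γ = 1/√(1 - 0.567²) = 1.214
Δt = γΔt₀ = 1.214 × 25.0 = 30.35 years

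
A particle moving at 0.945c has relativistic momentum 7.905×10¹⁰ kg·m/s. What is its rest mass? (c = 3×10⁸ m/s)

γ = 1/√(1 - 0.945²) = 3.0574
v = 0.945 × 3×10⁸ = 2.835×10⁸ m/s
m = p/(γv) = 7.905×10¹⁰/(3.0574 × 2.835×10⁸) = 91.20 kg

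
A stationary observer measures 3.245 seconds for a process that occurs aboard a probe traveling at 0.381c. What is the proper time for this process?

Dilated time Δt = 3.245 seconds
γ = 1/√(1 - 0.381²) = 1.0816
Δt₀ = Δt/γ = 3.245/1.0816 = 3.000 seconds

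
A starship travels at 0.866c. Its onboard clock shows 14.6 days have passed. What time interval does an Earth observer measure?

Proper time Δt₀ = 14.6 days
γ = 1/√(1 - 0.866²) = 2.000
Δt = γΔt₀ = 2.000 × 14.6 = 29.20 days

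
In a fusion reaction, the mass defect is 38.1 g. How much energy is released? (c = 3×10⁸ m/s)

Convert mass defect: Δm = 38.1 g = 0.0381 kg
E = Δm·c² = 0.0381 × (3×10⁸)²
= 0.0381 × 9×10¹⁶ = 3.429×10¹⁵ J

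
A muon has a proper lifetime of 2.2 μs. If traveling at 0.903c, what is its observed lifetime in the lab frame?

Proper lifetime τ₀ = 2.2 μs
γ = 1/√(1 - 0.903²) = 2.3275
τ = γτ₀ = 2.3275 × 2.2 μs = 5.121 μs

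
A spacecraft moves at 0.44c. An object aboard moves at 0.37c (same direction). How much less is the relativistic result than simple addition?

Classical: u' + v = 0.37 + 0.44 = 0.81c
Relativistic: u = (0.37 + 0.44)/(1 + 0.1628) = 0.81/1.1628 = 0.6966c
Difference: 0.81 - 0.6966 = 0.1134c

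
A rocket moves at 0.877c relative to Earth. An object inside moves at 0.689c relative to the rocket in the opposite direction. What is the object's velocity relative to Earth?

Object's velocity in rocket frame is u' = -0.689c
u = (u' + v)/(1 + u'v/c²) = (v - 0.689)/(1 - 0.689·v/c²)
Numerator: 0.877 - 0.689 = 0.188
Denominator: 1 - 0.604253 = 0.395747
u = 0.188/0.395747 = 0.4751c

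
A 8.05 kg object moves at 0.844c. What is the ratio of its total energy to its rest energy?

E = γmc², E₀ = mc²
E/E₀ = γ = 1/√(1 - 0.844²) = 1.864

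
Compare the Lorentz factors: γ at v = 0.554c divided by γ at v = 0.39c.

γ₁ = 1/√(1 - 0.554²) = 1.201
γ₂ = 1/√(1 - 0.39²) = 1.086
γ₁/γ₂ = 1.201/1.086 = 1.106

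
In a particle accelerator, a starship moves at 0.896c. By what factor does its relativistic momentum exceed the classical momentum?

p_rel = γmv, p_class = mv
Ratio = γ = 1/√(1 - 0.896²)
= 1/√(0.197184) = 2.252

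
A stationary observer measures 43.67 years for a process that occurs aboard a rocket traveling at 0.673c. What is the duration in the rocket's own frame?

Dilated time Δt = 43.67 years
γ = 1/√(1 - 0.673²) = 1.352
Δt₀ = Δt/γ = 43.67/1.352 = 32.30 years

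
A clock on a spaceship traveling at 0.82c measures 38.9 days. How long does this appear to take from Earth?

Proper time Δt₀ = 38.9 days
γ = 1/√(1 - 0.82²) = 1.747
Δt = γΔt₀ = 1.747 × 38.9 = 67.96 days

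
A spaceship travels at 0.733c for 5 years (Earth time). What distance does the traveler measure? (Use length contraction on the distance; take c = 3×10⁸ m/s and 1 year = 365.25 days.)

Earth distance: d = v × t = 0.733c × 5 yr = 3.4698×10¹⁶ m
γ = 1.4701
d' = d/γ = 3.4698×10¹⁶/1.4701 = 2.360×10¹⁶ m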